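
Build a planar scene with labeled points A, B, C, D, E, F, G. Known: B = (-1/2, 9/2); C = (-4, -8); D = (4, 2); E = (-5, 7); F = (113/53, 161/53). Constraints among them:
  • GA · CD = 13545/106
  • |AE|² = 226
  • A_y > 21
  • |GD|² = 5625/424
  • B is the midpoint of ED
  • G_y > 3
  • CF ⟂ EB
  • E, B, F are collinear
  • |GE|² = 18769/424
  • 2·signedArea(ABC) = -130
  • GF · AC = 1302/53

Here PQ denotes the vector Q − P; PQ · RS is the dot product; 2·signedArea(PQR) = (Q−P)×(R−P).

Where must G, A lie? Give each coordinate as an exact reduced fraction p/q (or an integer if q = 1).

A = (-6, 22)
G = (173/212, 799/212)

1. A_x = -6  [line 25/2·x + -7/2·y + 152 = 0 ∩ |AE|² = 226]
2. A_y = 22  [line 25/2·x + -7/2·y + 152 = 0 ∩ |AE|² = 226]
   → A = (-6, 22)
3. G_x = 173/212  [GA · CD = 13545/106 ∩ GF · AC = 1302/53]
4. G_y = 799/212  [GA · CD = 13545/106 ∩ GF · AC = 1302/53]
   → G = (173/212, 799/212)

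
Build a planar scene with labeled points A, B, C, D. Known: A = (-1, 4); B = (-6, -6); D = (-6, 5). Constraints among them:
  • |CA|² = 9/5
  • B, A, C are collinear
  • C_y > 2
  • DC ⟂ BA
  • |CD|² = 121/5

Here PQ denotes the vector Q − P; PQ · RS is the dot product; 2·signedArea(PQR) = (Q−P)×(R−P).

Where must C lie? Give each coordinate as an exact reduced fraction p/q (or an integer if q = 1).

1. C_x = -8/5  [B, A, C are collinear ∩ DC ⟂ BA]
2. C_y = 14/5  [B, A, C are collinear ∩ DC ⟂ BA]
   → C = (-8/5, 14/5)

C = (-8/5, 14/5)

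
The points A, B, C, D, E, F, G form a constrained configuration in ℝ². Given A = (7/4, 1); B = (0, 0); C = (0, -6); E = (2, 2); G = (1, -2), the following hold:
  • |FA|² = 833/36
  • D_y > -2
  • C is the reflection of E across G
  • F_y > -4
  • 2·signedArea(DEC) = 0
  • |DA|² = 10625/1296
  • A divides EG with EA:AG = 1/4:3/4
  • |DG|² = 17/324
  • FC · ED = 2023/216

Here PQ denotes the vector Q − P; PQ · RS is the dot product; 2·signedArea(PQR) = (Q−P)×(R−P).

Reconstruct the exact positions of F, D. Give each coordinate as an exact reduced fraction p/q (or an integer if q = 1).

D = (19/18, -16/9)
F = (7/12, -11/3)

1. D_x = 19/18  [line 8·x + -2·y + -12 = 0 ∩ |DG|² = 17/324]
2. D_y = -16/9  [line 8·x + -2·y + -12 = 0 ∩ |DG|² = 17/324]
   → D = (19/18, -16/9)
3. F_x = 7/12  [line 17/18·x + 34/9·y + 2873/216 = 0 ∩ |FA|² = 833/36]
4. F_y = -11/3  [line 17/18·x + 34/9·y + 2873/216 = 0 ∩ |FA|² = 833/36]
   → F = (7/12, -11/3)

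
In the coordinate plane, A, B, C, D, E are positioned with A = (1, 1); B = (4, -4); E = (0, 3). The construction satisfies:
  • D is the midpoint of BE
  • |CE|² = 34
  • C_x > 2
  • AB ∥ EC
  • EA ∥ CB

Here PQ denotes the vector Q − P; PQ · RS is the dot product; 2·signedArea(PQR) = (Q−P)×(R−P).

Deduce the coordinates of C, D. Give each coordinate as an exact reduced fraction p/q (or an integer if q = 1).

1. C_x = 3  [EA ∥ CB ∩ AB ∥ EC]
2. C_y = -2  [EA ∥ CB ∩ AB ∥ EC]
   → C = (3, -2)
3. D_x = 2  [D is the midpoint of BE]
4. D_y = -1/2  [D is the midpoint of BE]
   → D = (2, -1/2)

C = (3, -2)
D = (2, -1/2)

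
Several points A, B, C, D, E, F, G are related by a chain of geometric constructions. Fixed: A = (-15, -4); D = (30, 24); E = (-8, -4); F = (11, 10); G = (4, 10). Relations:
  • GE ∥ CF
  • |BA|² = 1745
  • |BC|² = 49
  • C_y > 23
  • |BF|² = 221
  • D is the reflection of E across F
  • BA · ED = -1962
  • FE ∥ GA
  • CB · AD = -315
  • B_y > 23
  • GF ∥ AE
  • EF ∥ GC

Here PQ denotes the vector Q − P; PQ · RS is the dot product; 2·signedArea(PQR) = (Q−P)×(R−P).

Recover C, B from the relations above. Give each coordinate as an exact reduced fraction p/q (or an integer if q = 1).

B = (16, 24)
C = (23, 24)

1. C_x = 23  [GE ∥ CF ∩ EF ∥ GC]
2. C_y = 24  [GE ∥ CF ∩ EF ∥ GC]
   → C = (23, 24)
3. B_x = 16  [BA · ED = -1962 ∩ CB · AD = -315]
4. B_y = 24  [BA · ED = -1962 ∩ CB · AD = -315]
   → B = (16, 24)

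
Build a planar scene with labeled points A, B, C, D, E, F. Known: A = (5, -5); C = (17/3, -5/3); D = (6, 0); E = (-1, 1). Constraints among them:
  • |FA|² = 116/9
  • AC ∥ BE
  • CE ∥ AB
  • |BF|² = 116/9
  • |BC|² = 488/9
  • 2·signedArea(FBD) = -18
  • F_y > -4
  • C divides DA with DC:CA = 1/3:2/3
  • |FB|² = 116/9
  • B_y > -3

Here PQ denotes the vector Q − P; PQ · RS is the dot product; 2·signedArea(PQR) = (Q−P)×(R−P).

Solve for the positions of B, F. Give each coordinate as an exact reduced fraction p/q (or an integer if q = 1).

1. B_x = -5/3  [AC ∥ BE ∩ CE ∥ AB]
2. B_y = -7/3  [AC ∥ BE ∩ CE ∥ AB]
   → B = (-5/3, -7/3)
3. F_x = 5/3  [line -7/3·x + 23/3·y + 32 = 0 ∩ |FB|² = 116/9]
4. F_y = -11/3  [line -7/3·x + 23/3·y + 32 = 0 ∩ |FB|² = 116/9]
   → F = (5/3, -11/3)

B = (-5/3, -7/3)
F = (5/3, -11/3)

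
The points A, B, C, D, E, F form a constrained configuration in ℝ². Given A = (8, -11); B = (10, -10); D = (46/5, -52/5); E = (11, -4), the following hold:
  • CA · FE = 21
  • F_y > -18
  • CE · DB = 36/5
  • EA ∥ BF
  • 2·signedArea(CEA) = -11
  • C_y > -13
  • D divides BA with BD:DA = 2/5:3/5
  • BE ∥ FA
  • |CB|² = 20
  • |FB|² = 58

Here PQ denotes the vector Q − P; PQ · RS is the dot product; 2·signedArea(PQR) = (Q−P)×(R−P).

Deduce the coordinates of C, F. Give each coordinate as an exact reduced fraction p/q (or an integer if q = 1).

1. C_x = 6  [CE · DB = 36/5 ∩ 2·signedArea(CEA) = -11]
2. C_y = -12  [CE · DB = 36/5 ∩ 2·signedArea(CEA) = -11]
   → C = (6, -12)
3. F_x = 7  [CA · FE = 21 ∩ BE ∥ FA]
4. F_y = -17  [CA · FE = 21 ∩ BE ∥ FA]
   → F = (7, -17)

C = (6, -12)
F = (7, -17)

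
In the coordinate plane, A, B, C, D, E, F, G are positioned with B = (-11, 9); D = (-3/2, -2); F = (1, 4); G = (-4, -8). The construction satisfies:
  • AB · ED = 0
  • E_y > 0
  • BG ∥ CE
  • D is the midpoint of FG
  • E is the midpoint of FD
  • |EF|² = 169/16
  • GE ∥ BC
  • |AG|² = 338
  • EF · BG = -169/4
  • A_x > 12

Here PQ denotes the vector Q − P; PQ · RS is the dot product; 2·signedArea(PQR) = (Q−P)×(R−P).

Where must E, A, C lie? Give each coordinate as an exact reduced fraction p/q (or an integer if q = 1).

1. E_x = -1/4  [E is the midpoint of FD]
2. E_y = 1  [E is the midpoint of FD]
   → E = (-1/4, 1)
3. A_x = 13  [line 5/4·x + 3·y + -53/4 = 0 ∩ |AG|² = 338]
4. A_y = -1  [line 5/4·x + 3·y + -53/4 = 0 ∩ |AG|² = 338]
   → A = (13, -1)
5. C_x = -29/4  [BG ∥ CE ∩ GE ∥ BC]
6. C_y = 18  [BG ∥ CE ∩ GE ∥ BC]
   → C = (-29/4, 18)

A = (13, -1)
C = (-29/4, 18)
E = (-1/4, 1)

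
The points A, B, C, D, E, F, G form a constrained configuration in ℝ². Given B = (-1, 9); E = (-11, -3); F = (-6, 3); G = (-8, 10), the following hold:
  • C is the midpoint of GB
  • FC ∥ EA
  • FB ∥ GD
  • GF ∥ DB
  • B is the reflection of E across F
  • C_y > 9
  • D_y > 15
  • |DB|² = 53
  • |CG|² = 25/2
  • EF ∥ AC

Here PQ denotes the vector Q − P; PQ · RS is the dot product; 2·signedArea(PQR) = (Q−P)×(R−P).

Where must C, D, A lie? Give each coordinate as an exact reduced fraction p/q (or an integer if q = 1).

A = (-19/2, 7/2)
C = (-9/2, 19/2)
D = (-3, 16)

1. C_x = -9/2  [C is the midpoint of GB]
2. C_y = 19/2  [C is the midpoint of GB]
   → C = (-9/2, 19/2)
3. D_x = -3  [GF ∥ DB ∩ FB ∥ GD]
4. D_y = 16  [GF ∥ DB ∩ FB ∥ GD]
   → D = (-3, 16)
5. A_x = -19/2  [EF ∥ AC ∩ FC ∥ EA]
6. A_y = 7/2  [EF ∥ AC ∩ FC ∥ EA]
   → A = (-19/2, 7/2)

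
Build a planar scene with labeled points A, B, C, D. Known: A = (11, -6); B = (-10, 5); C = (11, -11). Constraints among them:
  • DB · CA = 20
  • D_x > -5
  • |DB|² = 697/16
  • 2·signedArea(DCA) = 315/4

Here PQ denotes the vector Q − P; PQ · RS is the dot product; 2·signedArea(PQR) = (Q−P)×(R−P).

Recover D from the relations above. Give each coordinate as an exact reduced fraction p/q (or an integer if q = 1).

D = (-19/4, 1)

1. D_x = -19/4  [DB · CA = 20 ∩ 2·signedArea(DCA) = 315/4]
2. D_y = 1  [DB · CA = 20 ∩ 2·signedArea(DCA) = 315/4]
   → D = (-19/4, 1)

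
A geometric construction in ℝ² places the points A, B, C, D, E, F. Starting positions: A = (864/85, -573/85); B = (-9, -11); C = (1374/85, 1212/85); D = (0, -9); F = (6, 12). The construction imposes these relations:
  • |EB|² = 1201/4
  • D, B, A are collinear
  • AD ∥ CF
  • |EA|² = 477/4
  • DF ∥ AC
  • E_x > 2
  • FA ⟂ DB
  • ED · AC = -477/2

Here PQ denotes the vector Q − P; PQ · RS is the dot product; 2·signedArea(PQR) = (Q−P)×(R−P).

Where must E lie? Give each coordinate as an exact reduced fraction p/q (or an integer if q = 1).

1. E_x = 3  [line -6·x + -21·y + 99/2 = 0 ∩ |EB|² = 1201/4]
2. E_y = 3/2  [line -6·x + -21·y + 99/2 = 0 ∩ |EB|² = 1201/4]
   → E = (3, 3/2)

E = (3, 3/2)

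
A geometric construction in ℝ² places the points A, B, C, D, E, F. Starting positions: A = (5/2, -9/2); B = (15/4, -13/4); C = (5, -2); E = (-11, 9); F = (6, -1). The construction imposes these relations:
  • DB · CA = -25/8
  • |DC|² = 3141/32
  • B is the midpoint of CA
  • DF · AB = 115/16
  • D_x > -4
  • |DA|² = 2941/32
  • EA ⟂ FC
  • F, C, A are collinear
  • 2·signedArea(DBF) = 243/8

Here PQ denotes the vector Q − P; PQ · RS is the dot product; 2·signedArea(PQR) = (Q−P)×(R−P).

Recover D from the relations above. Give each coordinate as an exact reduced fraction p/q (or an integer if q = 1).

1. D_x = -29/8  [DF · AB = 115/16 ∩ 2·signedArea(DBF) = 243/8]
2. D_y = 23/8  [DF · AB = 115/16 ∩ 2·signedArea(DBF) = 243/8]
   → D = (-29/8, 23/8)

D = (-29/8, 23/8)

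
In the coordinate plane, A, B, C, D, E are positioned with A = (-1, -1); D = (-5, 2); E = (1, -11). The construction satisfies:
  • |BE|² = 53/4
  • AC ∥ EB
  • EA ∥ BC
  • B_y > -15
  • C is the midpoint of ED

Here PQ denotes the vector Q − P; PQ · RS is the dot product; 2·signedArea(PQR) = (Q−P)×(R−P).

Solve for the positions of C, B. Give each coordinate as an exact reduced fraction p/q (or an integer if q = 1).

B = (0, -29/2)
C = (-2, -9/2)

1. C_x = -2  [C is the midpoint of ED]
2. C_y = -9/2  [C is the midpoint of ED]
   → C = (-2, -9/2)
3. B_x = 0  [EA ∥ BC ∩ AC ∥ EB]
4. B_y = -29/2  [EA ∥ BC ∩ AC ∥ EB]
   → B = (0, -29/2)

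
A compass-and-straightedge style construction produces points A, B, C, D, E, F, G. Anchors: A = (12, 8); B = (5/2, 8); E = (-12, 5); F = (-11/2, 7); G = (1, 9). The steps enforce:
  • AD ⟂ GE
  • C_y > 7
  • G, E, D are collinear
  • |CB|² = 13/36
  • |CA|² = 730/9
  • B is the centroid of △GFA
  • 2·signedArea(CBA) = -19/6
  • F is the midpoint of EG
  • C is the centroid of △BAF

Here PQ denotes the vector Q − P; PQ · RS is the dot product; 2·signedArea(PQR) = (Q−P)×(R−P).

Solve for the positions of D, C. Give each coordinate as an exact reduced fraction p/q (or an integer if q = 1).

1. D_x = 1992/185  [G, E, D are collinear ∩ AD ⟂ GE]
2. D_y = 2221/185  [G, E, D are collinear ∩ AD ⟂ GE]
   → D = (1992/185, 2221/185)
3. C_x = 3  [C is the centroid of △BAF]
4. C_y = 23/3  [C is the centroid of △BAF]
   → C = (3, 23/3)

C = (3, 23/3)
D = (1992/185, 2221/185)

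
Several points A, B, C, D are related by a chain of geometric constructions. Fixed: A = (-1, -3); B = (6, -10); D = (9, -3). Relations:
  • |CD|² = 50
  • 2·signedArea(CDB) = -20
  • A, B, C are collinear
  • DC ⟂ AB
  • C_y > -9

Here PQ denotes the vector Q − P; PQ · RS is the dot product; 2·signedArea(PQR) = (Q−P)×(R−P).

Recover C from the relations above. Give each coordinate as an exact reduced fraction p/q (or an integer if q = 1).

1. C_x = 4  [A, B, C are collinear ∩ DC ⟂ AB]
2. C_y = -8  [A, B, C are collinear ∩ DC ⟂ AB]
   → C = (4, -8)

C = (4, -8)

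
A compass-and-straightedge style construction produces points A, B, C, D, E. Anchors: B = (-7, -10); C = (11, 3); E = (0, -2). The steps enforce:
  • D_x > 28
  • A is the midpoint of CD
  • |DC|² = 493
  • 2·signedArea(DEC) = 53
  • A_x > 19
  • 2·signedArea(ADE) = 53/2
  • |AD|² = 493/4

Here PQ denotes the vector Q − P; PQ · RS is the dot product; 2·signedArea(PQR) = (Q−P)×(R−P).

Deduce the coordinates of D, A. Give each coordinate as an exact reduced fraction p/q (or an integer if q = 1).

A = (20, 19/2)
D = (29, 16)

1. D_x = 29  [line -5·x + 11·y + -31 = 0 ∩ |DC|² = 493]
2. D_y = 16  [line -5·x + 11·y + -31 = 0 ∩ |DC|² = 493]
   → D = (29, 16)
3. A_x = 20  [A is the midpoint of CD]
4. A_y = 19/2  [A is the midpoint of CD]
   → A = (20, 19/2)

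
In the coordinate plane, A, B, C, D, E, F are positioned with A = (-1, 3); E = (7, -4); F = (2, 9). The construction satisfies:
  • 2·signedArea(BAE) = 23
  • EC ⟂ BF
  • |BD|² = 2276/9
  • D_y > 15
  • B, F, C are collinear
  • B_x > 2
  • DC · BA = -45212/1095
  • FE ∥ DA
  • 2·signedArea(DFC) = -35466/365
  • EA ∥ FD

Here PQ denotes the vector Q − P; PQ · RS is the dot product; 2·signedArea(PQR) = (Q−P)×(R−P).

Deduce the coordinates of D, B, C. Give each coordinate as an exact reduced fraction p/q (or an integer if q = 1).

1. D_x = -6  [FE ∥ DA ∩ EA ∥ FD]
2. D_y = 16  [FE ∥ DA ∩ EA ∥ FD]
   → D = (-6, 16)
3. B_x = 8/3  [line 7·x + 8·y + -40 = 0 ∩ |BD|² = 2276/9]
4. B_y = 8/3  [line 7·x + 8·y + -40 = 0 ∩ |BD|² = 2276/9]
   → B = (8/3, 8/3)
5. C_x = 1244/365  [B, F, C are collinear ∩ EC ⟂ BF]
6. C_y = -1598/365  [B, F, C are collinear ∩ EC ⟂ BF]
   → C = (1244/365, -1598/365)

B = (8/3, 8/3)
C = (1244/365, -1598/365)
D = (-6, 16)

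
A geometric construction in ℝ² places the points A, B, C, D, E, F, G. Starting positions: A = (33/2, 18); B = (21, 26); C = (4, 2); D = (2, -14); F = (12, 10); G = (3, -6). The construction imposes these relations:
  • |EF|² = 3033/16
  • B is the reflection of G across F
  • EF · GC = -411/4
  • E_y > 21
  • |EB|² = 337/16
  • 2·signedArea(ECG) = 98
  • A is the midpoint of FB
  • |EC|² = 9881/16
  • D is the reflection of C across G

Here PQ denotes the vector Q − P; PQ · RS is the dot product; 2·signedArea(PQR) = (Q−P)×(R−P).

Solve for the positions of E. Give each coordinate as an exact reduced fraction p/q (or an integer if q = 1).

1. E_x = 75/4  [EF · GC = -411/4 ∩ 2·signedArea(ECG) = 98]
2. E_y = 22  [EF · GC = -411/4 ∩ 2·signedArea(ECG) = 98]
   → E = (75/4, 22)

E = (75/4, 22)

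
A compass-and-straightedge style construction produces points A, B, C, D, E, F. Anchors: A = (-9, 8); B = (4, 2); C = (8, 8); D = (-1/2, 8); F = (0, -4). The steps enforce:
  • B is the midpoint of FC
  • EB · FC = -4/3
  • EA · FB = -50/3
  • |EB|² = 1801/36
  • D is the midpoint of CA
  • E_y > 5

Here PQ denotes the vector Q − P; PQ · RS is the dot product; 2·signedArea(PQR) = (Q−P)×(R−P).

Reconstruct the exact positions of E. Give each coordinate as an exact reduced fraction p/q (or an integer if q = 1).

1. E_x = -11/6  [line -4·x + -6·y + 86/3 = 0 ∩ |EB|² = 1801/36]
2. E_y = 6  [line -4·x + -6·y + 86/3 = 0 ∩ |EB|² = 1801/36]
   → E = (-11/6, 6)

E = (-11/6, 6)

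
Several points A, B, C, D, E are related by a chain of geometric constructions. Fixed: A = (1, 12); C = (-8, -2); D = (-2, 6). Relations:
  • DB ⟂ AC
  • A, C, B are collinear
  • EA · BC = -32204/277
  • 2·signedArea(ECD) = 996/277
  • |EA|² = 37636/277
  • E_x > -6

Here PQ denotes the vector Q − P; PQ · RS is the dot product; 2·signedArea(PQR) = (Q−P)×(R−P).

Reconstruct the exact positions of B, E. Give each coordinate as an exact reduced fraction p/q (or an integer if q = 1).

B = (-722/277, 1770/277)
E = (-1469/277, 608/277)

1. B_x = -722/277  [A, C, B are collinear ∩ DB ⟂ AC]
2. B_y = 1770/277  [A, C, B are collinear ∩ DB ⟂ AC]
   → B = (-722/277, 1770/277)
3. E_x = -1469/277  [2·signedArea(ECD) = 996/277 ∩ EA · BC = -32204/277]
4. E_y = 608/277  [2·signedArea(ECD) = 996/277 ∩ EA · BC = -32204/277]
   → E = (-1469/277, 608/277)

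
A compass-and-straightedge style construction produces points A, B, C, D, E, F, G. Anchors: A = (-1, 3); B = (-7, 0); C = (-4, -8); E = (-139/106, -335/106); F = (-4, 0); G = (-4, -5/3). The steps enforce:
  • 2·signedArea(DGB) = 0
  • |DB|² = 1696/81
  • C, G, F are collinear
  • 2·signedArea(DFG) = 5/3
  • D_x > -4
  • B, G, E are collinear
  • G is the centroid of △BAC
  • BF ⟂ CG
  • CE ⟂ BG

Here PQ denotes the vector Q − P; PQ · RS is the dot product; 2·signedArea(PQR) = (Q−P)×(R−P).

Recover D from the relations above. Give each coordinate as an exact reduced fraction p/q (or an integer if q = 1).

D = (-3, -20/9)

1. D_x = -3  [2·signedArea(DGB) = 0 ∩ 2·signedArea(DFG) = 5/3]
2. D_y = -20/9  [2·signedArea(DGB) = 0 ∩ 2·signedArea(DFG) = 5/3]
   → D = (-3, -20/9)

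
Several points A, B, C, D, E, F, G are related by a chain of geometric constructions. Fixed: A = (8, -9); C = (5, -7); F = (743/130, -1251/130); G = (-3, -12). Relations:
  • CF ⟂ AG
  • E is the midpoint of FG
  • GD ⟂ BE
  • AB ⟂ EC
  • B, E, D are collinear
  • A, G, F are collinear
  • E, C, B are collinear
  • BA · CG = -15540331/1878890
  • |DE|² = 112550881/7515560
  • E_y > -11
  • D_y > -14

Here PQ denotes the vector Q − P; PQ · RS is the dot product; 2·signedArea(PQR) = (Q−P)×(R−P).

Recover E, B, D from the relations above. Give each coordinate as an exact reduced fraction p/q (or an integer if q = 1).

1. E_x = 353/260  [E is the midpoint of FG]
2. E_y = -2811/260  [E is the midpoint of FG]
   → E = (353/260, -2811/260)
3. B_x = 10207923/1878890  [E, C, B are collinear ∩ AB ⟂ EC]
4. B_y = -12300961/1878890  [E, C, B are collinear ∩ AB ⟂ EC]
   → B = (10207923/1878890, -12300961/1878890)
5. D_x = -2472407/1878890  [B, E, D are collinear ∩ GD ⟂ BE]
6. D_y = -25570451/1878890  [B, E, D are collinear ∩ GD ⟂ BE]
   → D = (-2472407/1878890, -25570451/1878890)

B = (10207923/1878890, -12300961/1878890)
D = (-2472407/1878890, -25570451/1878890)
E = (353/260, -2811/260)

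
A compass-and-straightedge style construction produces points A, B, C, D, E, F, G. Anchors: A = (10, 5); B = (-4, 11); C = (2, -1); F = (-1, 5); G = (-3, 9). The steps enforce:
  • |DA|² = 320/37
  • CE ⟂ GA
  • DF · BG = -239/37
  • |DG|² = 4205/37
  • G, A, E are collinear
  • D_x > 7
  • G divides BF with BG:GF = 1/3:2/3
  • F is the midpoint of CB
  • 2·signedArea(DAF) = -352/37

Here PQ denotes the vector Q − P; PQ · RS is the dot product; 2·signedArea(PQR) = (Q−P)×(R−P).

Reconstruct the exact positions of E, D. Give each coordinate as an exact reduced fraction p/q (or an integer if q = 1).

D = (266/37, 217/37)
E = (162/37, 249/37)

1. E_x = 162/37  [G, A, E are collinear ∩ CE ⟂ GA]
2. E_y = 249/37  [G, A, E are collinear ∩ CE ⟂ GA]
   → E = (162/37, 249/37)
3. D_x = 266/37  [DF · BG = -239/37 ∩ 2·signedArea(DAF) = -352/37]
4. D_y = 217/37  [DF · BG = -239/37 ∩ 2·signedArea(DAF) = -352/37]
   → D = (266/37, 217/37)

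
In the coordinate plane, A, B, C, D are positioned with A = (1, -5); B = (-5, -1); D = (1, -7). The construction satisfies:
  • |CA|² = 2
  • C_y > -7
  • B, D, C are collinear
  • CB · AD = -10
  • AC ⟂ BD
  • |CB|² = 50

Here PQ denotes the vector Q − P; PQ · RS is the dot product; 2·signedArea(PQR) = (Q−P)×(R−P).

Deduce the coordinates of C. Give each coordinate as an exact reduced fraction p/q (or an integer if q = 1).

C = (0, -6)

1. C_x = 0  [B, D, C are collinear ∩ AC ⟂ BD]
2. C_y = -6  [B, D, C are collinear ∩ AC ⟂ BD]
   → C = (0, -6)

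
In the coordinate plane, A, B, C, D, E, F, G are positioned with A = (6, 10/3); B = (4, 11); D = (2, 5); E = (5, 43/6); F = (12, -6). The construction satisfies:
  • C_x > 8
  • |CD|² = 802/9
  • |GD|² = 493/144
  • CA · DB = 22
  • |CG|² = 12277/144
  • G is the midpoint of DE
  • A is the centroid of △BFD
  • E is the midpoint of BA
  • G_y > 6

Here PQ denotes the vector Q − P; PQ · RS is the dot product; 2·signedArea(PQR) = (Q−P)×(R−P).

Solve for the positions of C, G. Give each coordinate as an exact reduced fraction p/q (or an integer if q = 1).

1. C_x = 9  [line -2·x + -6·y + 10 = 0 ∩ |CD|² = 802/9]
2. C_y = -4/3  [line -2·x + -6·y + 10 = 0 ∩ |CD|² = 802/9]
   → C = (9, -4/3)
3. G_x = 7/2  [G is the midpoint of DE]
4. G_y = 73/12  [G is the midpoint of DE]
   → G = (7/2, 73/12)

C = (9, -4/3)
G = (7/2, 73/12)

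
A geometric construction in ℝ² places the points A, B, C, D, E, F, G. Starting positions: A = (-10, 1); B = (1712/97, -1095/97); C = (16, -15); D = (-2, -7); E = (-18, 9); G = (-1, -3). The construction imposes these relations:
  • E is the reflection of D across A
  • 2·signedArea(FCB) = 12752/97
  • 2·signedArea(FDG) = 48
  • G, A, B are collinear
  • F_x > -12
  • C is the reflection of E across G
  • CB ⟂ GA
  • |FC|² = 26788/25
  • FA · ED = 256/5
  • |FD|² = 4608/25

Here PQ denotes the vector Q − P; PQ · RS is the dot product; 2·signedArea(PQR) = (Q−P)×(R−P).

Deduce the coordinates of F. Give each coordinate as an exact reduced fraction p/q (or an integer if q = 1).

1. F_x = -58/5  [2·signedArea(FDG) = 48 ∩ FA · ED = 256/5]
2. F_y = 13/5  [2·signedArea(FDG) = 48 ∩ FA · ED = 256/5]
   → F = (-58/5, 13/5)

F = (-58/5, 13/5)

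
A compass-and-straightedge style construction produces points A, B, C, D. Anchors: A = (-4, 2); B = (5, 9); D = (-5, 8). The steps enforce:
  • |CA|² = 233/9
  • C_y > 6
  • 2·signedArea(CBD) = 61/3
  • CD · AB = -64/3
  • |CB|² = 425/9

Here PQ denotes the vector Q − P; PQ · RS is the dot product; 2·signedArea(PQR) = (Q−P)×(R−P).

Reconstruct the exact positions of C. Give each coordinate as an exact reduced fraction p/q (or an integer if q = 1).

1. C_x = -4/3  [2·signedArea(CBD) = 61/3 ∩ CD · AB = -64/3]
2. C_y = 19/3  [2·signedArea(CBD) = 61/3 ∩ CD · AB = -64/3]
   → C = (-4/3, 19/3)

C = (-4/3, 19/3)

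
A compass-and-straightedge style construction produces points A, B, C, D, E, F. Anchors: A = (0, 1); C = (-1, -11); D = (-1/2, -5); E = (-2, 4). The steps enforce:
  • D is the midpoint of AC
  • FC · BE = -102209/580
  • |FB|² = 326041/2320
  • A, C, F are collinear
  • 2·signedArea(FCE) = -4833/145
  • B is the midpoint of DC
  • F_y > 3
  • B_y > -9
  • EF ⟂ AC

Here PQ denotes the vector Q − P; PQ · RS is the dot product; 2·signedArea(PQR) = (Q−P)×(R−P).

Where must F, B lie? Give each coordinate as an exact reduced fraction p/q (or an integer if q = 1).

B = (-3/4, -8)
F = (34/145, 553/145)

1. F_x = 34/145  [A, C, F are collinear ∩ EF ⟂ AC]
2. F_y = 553/145  [A, C, F are collinear ∩ EF ⟂ AC]
   → F = (34/145, 553/145)
3. B_x = -3/4  [B is the midpoint of DC]
4. B_y = -8  [B is the midpoint of DC]
   → B = (-3/4, -8)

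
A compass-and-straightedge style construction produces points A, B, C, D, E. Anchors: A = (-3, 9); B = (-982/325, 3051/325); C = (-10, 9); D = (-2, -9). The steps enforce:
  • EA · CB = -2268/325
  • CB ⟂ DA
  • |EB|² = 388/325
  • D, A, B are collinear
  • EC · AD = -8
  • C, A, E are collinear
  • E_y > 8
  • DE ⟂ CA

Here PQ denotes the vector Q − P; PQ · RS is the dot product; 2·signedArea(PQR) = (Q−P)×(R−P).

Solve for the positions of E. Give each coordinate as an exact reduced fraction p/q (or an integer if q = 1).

1. E_x = -2  [C, A, E are collinear ∩ DE ⟂ CA]
2. E_y = 9  [C, A, E are collinear ∩ DE ⟂ CA]
   → E = (-2, 9)

E = (-2, 9)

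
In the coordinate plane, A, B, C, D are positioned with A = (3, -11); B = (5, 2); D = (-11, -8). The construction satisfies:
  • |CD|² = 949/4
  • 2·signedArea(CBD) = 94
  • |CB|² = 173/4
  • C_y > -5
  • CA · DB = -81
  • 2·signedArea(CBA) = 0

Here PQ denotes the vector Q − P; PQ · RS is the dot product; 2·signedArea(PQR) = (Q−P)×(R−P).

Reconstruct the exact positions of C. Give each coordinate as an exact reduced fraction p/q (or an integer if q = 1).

1. C_x = 4  [2·signedArea(CBA) = 0 ∩ 2·signedArea(CBD) = 94]
2. C_y = -9/2  [2·signedArea(CBA) = 0 ∩ 2·signedArea(CBD) = 94]
   → C = (4, -9/2)

C = (4, -9/2)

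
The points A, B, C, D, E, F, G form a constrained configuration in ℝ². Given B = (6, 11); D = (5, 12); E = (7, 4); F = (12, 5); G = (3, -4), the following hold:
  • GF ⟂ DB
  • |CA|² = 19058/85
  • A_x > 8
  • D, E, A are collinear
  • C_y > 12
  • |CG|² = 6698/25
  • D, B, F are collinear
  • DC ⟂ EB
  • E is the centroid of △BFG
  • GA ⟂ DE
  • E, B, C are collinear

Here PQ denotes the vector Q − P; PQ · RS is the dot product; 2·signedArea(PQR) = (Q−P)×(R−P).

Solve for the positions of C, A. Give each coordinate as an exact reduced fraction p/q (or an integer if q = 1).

A = (147/17, -44/17)
C = (146/25, 303/25)

1. C_x = 146/25  [E, B, C are collinear ∩ DC ⟂ EB]
2. C_y = 303/25  [E, B, C are collinear ∩ DC ⟂ EB]
   → C = (146/25, 303/25)
3. A_x = 147/17  [D, E, A are collinear ∩ GA ⟂ DE]
4. A_y = -44/17  [D, E, A are collinear ∩ GA ⟂ DE]
   → A = (147/17, -44/17)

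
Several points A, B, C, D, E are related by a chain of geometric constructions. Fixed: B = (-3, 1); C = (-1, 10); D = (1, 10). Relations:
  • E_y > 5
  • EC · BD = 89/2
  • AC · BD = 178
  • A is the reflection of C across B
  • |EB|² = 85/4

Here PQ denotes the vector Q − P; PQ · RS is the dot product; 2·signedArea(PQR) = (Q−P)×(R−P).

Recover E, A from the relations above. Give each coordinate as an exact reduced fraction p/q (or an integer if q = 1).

A = (-5, -8)
E = (-2, 11/2)

1. E_x = -2  [line -4·x + -9·y + 83/2 = 0 ∩ |EB|² = 85/4]
2. E_y = 11/2  [line -4·x + -9·y + 83/2 = 0 ∩ |EB|² = 85/4]
   → E = (-2, 11/2)
3. A_x = -5  [A is the reflection of C across B]
4. A_y = -8  [A is the reflection of C across B]
   → A = (-5, -8)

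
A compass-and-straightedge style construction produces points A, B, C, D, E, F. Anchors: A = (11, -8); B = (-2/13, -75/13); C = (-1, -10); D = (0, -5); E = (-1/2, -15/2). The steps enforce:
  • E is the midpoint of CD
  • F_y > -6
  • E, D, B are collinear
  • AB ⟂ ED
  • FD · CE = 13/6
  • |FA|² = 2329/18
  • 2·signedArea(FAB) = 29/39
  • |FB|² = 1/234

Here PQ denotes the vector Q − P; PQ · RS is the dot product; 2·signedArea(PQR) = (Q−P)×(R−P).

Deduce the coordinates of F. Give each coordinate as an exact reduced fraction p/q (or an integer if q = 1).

F = (-1/6, -35/6)

1. F_x = -1/6  [line -29/13·x + -145/13·y + -2552/39 = 0 ∩ |FA|² = 2329/18]
2. F_y = -35/6  [line -29/13·x + -145/13·y + -2552/39 = 0 ∩ |FA|² = 2329/18]
   → F = (-1/6, -35/6)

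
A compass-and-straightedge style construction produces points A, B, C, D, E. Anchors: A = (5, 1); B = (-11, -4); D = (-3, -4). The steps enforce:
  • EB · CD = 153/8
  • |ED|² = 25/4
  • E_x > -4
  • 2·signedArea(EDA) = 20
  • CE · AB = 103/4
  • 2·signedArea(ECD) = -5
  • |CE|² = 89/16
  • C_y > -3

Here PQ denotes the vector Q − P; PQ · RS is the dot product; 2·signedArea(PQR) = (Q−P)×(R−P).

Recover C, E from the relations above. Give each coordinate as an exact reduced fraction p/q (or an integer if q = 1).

1. E_x = -3  [line -5·x + 8·y + -3 = 0 ∩ |ED|² = 25/4]
2. E_y = -3/2  [line -5·x + 8·y + -3 = 0 ∩ |ED|² = 25/4]
   → E = (-3, -3/2)
3. C_x = -1  [CE · AB = 103/4 ∩ 2·signedArea(ECD) = -5]
4. C_y = -11/4  [CE · AB = 103/4 ∩ 2·signedArea(ECD) = -5]
   → C = (-1, -11/4)

C = (-1, -11/4)
E = (-3, -3/2)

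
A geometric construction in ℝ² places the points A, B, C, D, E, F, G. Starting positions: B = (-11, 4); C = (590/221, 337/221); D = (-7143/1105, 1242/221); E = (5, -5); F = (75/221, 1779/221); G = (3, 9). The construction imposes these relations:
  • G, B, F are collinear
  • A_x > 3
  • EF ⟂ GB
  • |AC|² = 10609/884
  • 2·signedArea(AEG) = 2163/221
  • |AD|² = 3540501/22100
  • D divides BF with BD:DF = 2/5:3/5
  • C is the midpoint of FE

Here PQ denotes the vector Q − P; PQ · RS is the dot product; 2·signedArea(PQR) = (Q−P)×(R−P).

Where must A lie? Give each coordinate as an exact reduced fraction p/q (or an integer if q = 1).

A = (1695/442, -384/221)

1. A_x = 1695/442  [line -14·x + -2·y + 11097/221 = 0 ∩ |AD|² = 3540501/22100]
2. A_y = -384/221  [line -14·x + -2·y + 11097/221 = 0 ∩ |AD|² = 3540501/22100]
   → A = (1695/442, -384/221)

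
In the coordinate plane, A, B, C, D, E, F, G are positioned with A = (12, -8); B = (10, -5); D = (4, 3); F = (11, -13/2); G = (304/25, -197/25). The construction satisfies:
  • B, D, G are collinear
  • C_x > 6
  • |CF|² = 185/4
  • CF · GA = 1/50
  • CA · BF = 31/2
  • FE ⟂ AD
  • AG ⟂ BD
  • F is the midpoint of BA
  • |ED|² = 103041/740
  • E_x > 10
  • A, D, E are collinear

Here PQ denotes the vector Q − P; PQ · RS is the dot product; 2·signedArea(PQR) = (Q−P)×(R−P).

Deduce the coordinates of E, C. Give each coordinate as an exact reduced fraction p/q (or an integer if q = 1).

C = (7, -1)
E = (2024/185, -2421/370)

1. E_x = 2024/185  [A, D, E are collinear ∩ FE ⟂ AD]
2. E_y = -2421/370  [A, D, E are collinear ∩ FE ⟂ AD]
   → E = (2024/185, -2421/370)
3. C_x = 7  [CA · BF = 31/2 ∩ CF · GA = 1/50]
4. C_y = -1  [CA · BF = 31/2 ∩ CF · GA = 1/50]
   → C = (7, -1)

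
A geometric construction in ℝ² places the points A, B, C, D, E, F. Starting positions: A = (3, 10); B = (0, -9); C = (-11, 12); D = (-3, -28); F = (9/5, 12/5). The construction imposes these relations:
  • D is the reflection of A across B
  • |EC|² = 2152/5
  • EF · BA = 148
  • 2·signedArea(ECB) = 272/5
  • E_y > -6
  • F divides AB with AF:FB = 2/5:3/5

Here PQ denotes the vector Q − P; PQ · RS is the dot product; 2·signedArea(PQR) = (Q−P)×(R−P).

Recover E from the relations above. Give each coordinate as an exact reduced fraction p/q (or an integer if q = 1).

1. E_x = 3/5  [2·signedArea(ECB) = 272/5 ∩ EF · BA = 148]
2. E_y = -26/5  [2·signedArea(ECB) = 272/5 ∩ EF · BA = 148]
   → E = (3/5, -26/5)

E = (3/5, -26/5)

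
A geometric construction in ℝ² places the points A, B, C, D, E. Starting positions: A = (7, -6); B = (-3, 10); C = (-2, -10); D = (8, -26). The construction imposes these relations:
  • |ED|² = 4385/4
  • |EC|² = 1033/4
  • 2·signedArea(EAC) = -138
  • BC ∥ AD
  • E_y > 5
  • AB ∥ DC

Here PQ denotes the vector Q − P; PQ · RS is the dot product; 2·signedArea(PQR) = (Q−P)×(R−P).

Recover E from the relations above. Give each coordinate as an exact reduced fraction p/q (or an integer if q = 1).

1. E_x = -1/2  [line 4·x + -9·y + 56 = 0 ∩ |ED|² = 4385/4]
2. E_y = 6  [line 4·x + -9·y + 56 = 0 ∩ |ED|² = 4385/4]
   → E = (-1/2, 6)

E = (-1/2, 6)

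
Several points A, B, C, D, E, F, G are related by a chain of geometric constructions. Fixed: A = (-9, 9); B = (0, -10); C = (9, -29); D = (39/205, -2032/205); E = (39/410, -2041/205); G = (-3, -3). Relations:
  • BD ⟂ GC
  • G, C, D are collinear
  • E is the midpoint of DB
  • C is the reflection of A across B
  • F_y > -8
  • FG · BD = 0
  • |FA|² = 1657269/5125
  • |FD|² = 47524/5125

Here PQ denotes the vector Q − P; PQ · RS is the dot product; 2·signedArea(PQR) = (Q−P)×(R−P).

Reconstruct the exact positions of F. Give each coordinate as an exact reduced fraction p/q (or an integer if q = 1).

F = (-1113/1025, -7326/1025)

1. F_x = -1113/1025  [line -39/205·x + -18/205·y + -171/205 = 0 ∩ |FD|² = 47524/5125]
2. F_y = -7326/1025  [line -39/205·x + -18/205·y + -171/205 = 0 ∩ |FD|² = 47524/5125]
   → F = (-1113/1025, -7326/1025)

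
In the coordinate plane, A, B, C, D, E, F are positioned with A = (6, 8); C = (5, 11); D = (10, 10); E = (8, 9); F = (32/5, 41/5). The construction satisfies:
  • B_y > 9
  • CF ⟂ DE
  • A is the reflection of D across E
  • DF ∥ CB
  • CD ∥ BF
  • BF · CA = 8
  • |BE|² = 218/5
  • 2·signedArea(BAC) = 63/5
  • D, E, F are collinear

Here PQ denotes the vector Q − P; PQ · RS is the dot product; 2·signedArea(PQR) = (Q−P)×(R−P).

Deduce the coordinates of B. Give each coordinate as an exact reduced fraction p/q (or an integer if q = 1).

1. B_x = 7/5  [CD ∥ BF ∩ DF ∥ CB]
2. B_y = 46/5  [CD ∥ BF ∩ DF ∥ CB]
   → B = (7/5, 46/5)

B = (7/5, 46/5)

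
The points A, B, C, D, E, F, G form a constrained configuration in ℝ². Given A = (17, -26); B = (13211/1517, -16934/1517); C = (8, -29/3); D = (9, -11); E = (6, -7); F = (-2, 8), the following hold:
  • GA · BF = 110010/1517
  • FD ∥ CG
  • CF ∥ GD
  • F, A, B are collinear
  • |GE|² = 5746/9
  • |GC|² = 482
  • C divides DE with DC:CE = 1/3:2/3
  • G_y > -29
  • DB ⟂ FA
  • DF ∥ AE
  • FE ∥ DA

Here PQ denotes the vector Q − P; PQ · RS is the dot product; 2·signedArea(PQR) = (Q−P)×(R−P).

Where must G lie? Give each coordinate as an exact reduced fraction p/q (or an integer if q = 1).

G = (19, -86/3)

1. G_x = 19  [CF ∥ GD ∩ FD ∥ CG]
2. G_y = -86/3  [CF ∥ GD ∩ FD ∥ CG]
   → G = (19, -86/3)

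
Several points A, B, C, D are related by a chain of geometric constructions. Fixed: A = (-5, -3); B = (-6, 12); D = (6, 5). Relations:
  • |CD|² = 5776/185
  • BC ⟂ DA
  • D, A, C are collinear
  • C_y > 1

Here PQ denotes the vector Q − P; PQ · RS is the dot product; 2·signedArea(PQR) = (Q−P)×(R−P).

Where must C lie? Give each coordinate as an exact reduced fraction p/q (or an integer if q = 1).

1. C_x = 274/185  [D, A, C are collinear ∩ BC ⟂ DA]
2. C_y = 317/185  [D, A, C are collinear ∩ BC ⟂ DA]
   → C = (274/185, 317/185)

C = (274/185, 317/185)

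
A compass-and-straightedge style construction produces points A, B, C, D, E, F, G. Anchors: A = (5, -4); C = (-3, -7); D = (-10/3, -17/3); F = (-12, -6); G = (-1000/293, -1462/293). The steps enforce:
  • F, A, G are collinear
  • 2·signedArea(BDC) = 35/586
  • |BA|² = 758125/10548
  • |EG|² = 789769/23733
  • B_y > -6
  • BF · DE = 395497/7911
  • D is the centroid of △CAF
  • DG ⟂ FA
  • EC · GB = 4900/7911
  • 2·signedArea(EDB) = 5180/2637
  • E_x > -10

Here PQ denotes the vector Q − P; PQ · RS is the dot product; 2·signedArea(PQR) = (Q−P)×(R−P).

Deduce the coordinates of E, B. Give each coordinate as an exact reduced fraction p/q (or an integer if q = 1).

B = (-2965/879, -9367/1758)
E = (-82/9, -53/9)

1. B_x = -2965/879  [line 4/3·x + 1/3·y + 11029/1758 = 0 ∩ |BA|² = 758125/10548]
2. B_y = -9367/1758  [line 4/3·x + 1/3·y + 11029/1758 = 0 ∩ |BA|² = 758125/10548]
   → B = (-2965/879, -9367/1758)
3. E_x = -82/9  [EC · GB = 4900/7911 ∩ BF · DE = 395497/7911]
4. E_y = -53/9  [EC · GB = 4900/7911 ∩ BF · DE = 395497/7911]
   → E = (-82/9, -53/9)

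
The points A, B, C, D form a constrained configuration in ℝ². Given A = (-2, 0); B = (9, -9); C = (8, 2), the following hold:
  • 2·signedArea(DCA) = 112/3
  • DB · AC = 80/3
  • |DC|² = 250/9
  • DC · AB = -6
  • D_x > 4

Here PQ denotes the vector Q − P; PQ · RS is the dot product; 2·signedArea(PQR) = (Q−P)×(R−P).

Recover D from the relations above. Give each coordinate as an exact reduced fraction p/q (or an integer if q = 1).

D = (5, -7/3)

1. D_x = 5  [DB · AC = 80/3 ∩ DC · AB = -6]
2. D_y = -7/3  [DB · AC = 80/3 ∩ DC · AB = -6]
   → D = (5, -7/3)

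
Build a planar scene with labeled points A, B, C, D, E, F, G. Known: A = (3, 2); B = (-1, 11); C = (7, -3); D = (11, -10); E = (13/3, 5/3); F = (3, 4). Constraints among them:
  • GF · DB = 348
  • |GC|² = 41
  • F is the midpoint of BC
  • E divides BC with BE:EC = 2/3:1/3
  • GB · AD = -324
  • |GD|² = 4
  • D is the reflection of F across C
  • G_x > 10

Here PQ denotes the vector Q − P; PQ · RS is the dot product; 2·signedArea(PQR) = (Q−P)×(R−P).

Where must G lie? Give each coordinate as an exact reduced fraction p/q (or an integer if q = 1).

1. G_x = 11  [GB · AD = -324 ∩ GF · DB = 348]
2. G_y = -8  [GB · AD = -324 ∩ GF · DB = 348]
   → G = (11, -8)

G = (11, -8)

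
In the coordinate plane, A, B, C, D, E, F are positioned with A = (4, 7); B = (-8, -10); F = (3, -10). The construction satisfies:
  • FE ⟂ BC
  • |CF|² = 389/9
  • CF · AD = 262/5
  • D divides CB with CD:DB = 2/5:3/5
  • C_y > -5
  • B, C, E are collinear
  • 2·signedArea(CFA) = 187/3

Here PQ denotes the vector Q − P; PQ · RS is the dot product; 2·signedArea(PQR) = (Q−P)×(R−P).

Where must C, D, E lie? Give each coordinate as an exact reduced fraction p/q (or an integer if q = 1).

C = (-1/3, -13/3)
D = (-17/5, -33/5)
E = (-725/818, -3879/818)

1. C_x = -1/3  [line -17·x + 1·y + -4/3 = 0 ∩ |CF|² = 389/9]
2. C_y = -13/3  [line -17·x + 1·y + -4/3 = 0 ∩ |CF|² = 389/9]
   → C = (-1/3, -13/3)
3. D_x = -17/5  [D divides CB with CD:DB = 2/5:3/5]
4. D_y = -33/5  [D divides CB with CD:DB = 2/5:3/5]
   → D = (-17/5, -33/5)
5. E_x = -725/818  [B, C, E are collinear ∩ FE ⟂ BC]
6. E_y = -3879/818  [B, C, E are collinear ∩ FE ⟂ BC]
   → E = (-725/818, -3879/818)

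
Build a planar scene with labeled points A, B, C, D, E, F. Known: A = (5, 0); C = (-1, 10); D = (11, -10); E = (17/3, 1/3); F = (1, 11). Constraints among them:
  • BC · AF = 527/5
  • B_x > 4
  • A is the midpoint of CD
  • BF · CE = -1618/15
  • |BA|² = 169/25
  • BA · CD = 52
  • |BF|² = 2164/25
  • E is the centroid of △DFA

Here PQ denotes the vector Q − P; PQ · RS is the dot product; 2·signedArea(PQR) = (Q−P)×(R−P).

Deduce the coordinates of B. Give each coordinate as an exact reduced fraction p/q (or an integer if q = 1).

1. B_x = 5  [BA · CD = 52 ∩ BF · CE = -1618/15]
2. B_y = 13/5  [BA · CD = 52 ∩ BF · CE = -1618/15]
   → B = (5, 13/5)

B = (5, 13/5)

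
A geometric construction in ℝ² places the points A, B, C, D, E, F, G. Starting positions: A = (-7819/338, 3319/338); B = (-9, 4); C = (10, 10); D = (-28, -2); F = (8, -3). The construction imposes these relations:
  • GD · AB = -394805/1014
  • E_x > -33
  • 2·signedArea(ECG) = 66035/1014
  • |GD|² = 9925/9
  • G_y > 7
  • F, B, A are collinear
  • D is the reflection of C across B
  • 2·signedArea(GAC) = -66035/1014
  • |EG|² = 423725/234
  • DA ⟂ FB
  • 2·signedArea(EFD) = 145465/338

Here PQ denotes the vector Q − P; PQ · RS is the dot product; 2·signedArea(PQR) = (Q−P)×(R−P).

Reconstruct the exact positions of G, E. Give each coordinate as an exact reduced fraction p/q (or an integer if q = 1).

1. G_x = 11/3  [2·signedArea(GAC) = -66035/1014 ∩ GD · AB = -394805/1014]
2. G_y = 8  [2·signedArea(GAC) = -66035/1014 ∩ GD · AB = -394805/1014]
   → G = (11/3, 8)
3. E_x = -11109/338  [2·signedArea(EFD) = 145465/338 ∩ 2·signedArea(ECG) = 66035/1014]
4. E_y = -4671/338  [2·signedArea(EFD) = 145465/338 ∩ 2·signedArea(ECG) = 66035/1014]
   → E = (-11109/338, -4671/338)

E = (-11109/338, -4671/338)
G = (11/3, 8)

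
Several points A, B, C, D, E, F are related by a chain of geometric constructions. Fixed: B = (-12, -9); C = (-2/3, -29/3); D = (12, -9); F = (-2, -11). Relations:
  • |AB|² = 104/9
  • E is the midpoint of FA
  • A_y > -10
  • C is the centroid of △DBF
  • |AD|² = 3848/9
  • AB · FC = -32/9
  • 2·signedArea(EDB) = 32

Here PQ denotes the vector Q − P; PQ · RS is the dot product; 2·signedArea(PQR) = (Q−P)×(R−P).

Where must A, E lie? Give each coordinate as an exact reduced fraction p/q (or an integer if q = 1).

A = (-26/3, -29/3)
E = (-16/3, -31/3)

1. A_x = -26/3  [line -4/3·x + -4/3·y + -220/9 = 0 ∩ |AD|² = 3848/9]
2. A_y = -29/3  [line -4/3·x + -4/3·y + -220/9 = 0 ∩ |AD|² = 3848/9]
   → A = (-26/3, -29/3)
3. E_x = -16/3  [E is the midpoint of FA]
4. E_y = -31/3  [E is the midpoint of FA]
   → E = (-16/3, -31/3)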